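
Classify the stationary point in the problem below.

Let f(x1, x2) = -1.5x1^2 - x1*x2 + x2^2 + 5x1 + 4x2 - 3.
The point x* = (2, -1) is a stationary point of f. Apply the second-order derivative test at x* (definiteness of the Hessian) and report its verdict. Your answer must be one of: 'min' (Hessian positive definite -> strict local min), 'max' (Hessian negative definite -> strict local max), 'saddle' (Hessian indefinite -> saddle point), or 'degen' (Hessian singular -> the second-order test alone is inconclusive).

Compute the Hessian H = grad^2 f:
  H = [[-3, -1], [-1, 2]]
Verify stationarity: grad f(x*) = H x* + g = (0, 0).
Eigenvalues of H: -3.1926, 2.1926.
Eigenvalues have mixed signs, so H is indefinite -> x* is a saddle point.

saddle


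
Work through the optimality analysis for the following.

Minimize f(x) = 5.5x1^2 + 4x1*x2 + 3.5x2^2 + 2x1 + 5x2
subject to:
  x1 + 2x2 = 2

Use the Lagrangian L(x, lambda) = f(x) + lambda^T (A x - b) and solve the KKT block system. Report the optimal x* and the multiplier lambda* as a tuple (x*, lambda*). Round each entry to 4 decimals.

Form the Lagrangian:
  L(x, lambda) = (1/2) x^T Q x + c^T x + lambda^T (A x - b)
Stationarity (grad_x L = 0): Q x + c + A^T lambda = 0.
Primal feasibility: A x = b.

This gives the KKT block system:
  [ Q   A^T ] [ x     ]   [-c ]
  [ A    0  ] [ lambda ] = [ b ]

Solving the linear system:
  x*      = (0, 1)
  lambda* = (-6)
  f(x*)   = 8.5

x* = (0, 1), lambda* = (-6)


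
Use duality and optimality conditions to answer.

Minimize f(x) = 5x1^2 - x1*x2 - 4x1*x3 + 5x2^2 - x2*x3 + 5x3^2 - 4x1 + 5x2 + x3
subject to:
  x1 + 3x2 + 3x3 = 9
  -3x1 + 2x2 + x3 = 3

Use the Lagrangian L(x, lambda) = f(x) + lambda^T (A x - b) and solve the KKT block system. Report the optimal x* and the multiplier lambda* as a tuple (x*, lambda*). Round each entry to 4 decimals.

Form the Lagrangian:
  L(x, lambda) = (1/2) x^T Q x + c^T x + lambda^T (A x - b)
Stationarity (grad_x L = 0): Q x + c + A^T lambda = 0.
Primal feasibility: A x = b.

This gives the KKT block system:
  [ Q   A^T ] [ x     ]   [-c ]
  [ A    0  ] [ lambda ] = [ b ]

Solving the linear system:
  x*      = (0.4064, 1.3546, 1.5099)
  lambda* = (-3.2026, -3.511)
  f(x*)   = 23.0072

x* = (0.4064, 1.3546, 1.5099), lambda* = (-3.2026, -3.511)


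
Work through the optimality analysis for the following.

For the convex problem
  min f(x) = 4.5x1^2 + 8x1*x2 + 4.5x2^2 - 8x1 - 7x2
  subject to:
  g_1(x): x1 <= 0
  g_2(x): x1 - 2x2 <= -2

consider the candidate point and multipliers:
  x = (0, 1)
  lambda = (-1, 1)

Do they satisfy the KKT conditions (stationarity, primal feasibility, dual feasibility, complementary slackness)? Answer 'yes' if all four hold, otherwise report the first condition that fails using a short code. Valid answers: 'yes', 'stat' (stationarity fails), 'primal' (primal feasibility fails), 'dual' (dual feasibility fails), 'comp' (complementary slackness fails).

Gradient of f: grad f(x) = Q x + c = (0, 2)
Constraint values g_i(x) = a_i^T x - b_i:
  g_1((0, 1)) = 0
  g_2((0, 1)) = 0
Stationarity residual: grad f(x) + sum_i lambda_i a_i = (0, 0)
  -> stationarity OK
Primal feasibility (all g_i <= 0): OK
Dual feasibility (all lambda_i >= 0): FAILS
Complementary slackness (lambda_i * g_i(x) = 0 for all i): OK

Verdict: the first failing condition is dual_feasibility -> dual.

dual


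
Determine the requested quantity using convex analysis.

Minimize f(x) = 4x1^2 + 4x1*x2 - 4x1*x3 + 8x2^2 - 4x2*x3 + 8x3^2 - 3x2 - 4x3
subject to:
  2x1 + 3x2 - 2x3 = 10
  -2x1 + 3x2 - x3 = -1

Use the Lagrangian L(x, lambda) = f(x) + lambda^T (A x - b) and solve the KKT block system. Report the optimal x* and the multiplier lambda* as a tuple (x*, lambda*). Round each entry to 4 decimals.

Form the Lagrangian:
  L(x, lambda) = (1/2) x^T Q x + c^T x + lambda^T (A x - b)
Stationarity (grad_x L = 0): Q x + c + A^T lambda = 0.
Primal feasibility: A x = b.

This gives the KKT block system:
  [ Q   A^T ] [ x     ]   [-c ]
  [ A    0  ] [ lambda ] = [ b ]

Solving the linear system:
  x*      = (2.7177, 1.4355, -0.129)
  lambda* = (-12.2258, 1.7742)
  f(x*)   = 60.121

x* = (2.7177, 1.4355, -0.129), lambda* = (-12.2258, 1.7742)


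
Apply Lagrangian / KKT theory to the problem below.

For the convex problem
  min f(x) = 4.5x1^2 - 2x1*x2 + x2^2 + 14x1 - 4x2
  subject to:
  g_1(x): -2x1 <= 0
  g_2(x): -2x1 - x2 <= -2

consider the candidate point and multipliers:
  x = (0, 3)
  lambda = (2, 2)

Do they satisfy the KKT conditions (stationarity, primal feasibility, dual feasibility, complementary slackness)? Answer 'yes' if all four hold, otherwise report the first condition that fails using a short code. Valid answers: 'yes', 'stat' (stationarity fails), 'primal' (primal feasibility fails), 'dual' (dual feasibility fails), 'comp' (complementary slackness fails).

Gradient of f: grad f(x) = Q x + c = (8, 2)
Constraint values g_i(x) = a_i^T x - b_i:
  g_1((0, 3)) = 0
  g_2((0, 3)) = -1
Stationarity residual: grad f(x) + sum_i lambda_i a_i = (0, 0)
  -> stationarity OK
Primal feasibility (all g_i <= 0): OK
Dual feasibility (all lambda_i >= 0): OK
Complementary slackness (lambda_i * g_i(x) = 0 for all i): FAILS

Verdict: the first failing condition is complementary_slackness -> comp.

comp


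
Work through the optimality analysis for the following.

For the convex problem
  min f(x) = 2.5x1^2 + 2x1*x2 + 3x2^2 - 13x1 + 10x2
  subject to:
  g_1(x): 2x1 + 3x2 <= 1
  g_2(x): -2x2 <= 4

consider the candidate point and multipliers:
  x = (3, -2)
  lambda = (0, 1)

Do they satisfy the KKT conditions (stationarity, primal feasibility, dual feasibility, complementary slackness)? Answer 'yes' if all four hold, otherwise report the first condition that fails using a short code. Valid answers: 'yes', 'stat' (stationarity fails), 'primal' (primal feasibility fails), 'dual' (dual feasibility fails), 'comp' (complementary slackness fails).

Gradient of f: grad f(x) = Q x + c = (-2, 4)
Constraint values g_i(x) = a_i^T x - b_i:
  g_1((3, -2)) = -1
  g_2((3, -2)) = 0
Stationarity residual: grad f(x) + sum_i lambda_i a_i = (-2, 2)
  -> stationarity FAILS
Primal feasibility (all g_i <= 0): OK
Dual feasibility (all lambda_i >= 0): OK
Complementary slackness (lambda_i * g_i(x) = 0 for all i): OK

Verdict: the first failing condition is stationarity -> stat.

stat


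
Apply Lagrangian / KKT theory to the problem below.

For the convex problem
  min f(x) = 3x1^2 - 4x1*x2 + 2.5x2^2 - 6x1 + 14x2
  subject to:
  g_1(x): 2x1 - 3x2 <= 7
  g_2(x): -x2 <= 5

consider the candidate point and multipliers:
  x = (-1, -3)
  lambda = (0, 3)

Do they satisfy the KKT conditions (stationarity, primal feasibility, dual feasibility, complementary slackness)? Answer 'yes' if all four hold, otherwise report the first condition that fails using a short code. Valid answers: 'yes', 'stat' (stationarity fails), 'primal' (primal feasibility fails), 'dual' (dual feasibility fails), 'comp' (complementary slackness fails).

Gradient of f: grad f(x) = Q x + c = (0, 3)
Constraint values g_i(x) = a_i^T x - b_i:
  g_1((-1, -3)) = 0
  g_2((-1, -3)) = -2
Stationarity residual: grad f(x) + sum_i lambda_i a_i = (0, 0)
  -> stationarity OK
Primal feasibility (all g_i <= 0): OK
Dual feasibility (all lambda_i >= 0): OK
Complementary slackness (lambda_i * g_i(x) = 0 for all i): FAILS

Verdict: the first failing condition is complementary_slackness -> comp.

comp


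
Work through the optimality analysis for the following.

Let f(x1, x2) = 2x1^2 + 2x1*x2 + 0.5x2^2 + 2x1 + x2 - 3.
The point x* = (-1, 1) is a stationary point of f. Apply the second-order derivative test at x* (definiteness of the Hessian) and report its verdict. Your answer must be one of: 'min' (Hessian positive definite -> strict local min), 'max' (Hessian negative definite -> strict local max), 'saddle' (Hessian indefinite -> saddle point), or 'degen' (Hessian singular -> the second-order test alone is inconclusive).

Compute the Hessian H = grad^2 f:
  H = [[4, 2], [2, 1]]
Verify stationarity: grad f(x*) = H x* + g = (0, 0).
Eigenvalues of H: 0, 5.
H has a zero eigenvalue (singular; positive semidefinite but not definite), so H is neither positive definite, negative definite, nor indefinite. The second-order test alone is inconclusive -> degen.
(Indeed, f is constant along the null direction of H through x*, so x* is not a strict local extremum.)

degen


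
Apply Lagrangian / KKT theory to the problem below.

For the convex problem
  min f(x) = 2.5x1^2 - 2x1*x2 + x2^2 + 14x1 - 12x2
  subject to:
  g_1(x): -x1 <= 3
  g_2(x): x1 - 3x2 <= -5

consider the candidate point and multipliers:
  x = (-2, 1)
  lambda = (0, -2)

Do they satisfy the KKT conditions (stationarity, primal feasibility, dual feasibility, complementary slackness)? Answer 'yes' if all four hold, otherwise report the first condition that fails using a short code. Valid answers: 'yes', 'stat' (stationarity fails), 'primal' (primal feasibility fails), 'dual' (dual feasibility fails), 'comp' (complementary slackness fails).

Gradient of f: grad f(x) = Q x + c = (2, -6)
Constraint values g_i(x) = a_i^T x - b_i:
  g_1((-2, 1)) = -1
  g_2((-2, 1)) = 0
Stationarity residual: grad f(x) + sum_i lambda_i a_i = (0, 0)
  -> stationarity OK
Primal feasibility (all g_i <= 0): OK
Dual feasibility (all lambda_i >= 0): FAILS
Complementary slackness (lambda_i * g_i(x) = 0 for all i): OK

Verdict: the first failing condition is dual_feasibility -> dual.

dual


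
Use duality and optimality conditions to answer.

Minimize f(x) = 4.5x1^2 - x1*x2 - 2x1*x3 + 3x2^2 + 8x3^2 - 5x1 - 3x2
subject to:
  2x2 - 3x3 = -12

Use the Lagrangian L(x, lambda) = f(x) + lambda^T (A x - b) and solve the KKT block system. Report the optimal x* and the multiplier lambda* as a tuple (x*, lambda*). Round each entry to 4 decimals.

Form the Lagrangian:
  L(x, lambda) = (1/2) x^T Q x + c^T x + lambda^T (A x - b)
Stationarity (grad_x L = 0): Q x + c + A^T lambda = 0.
Primal feasibility: A x = b.

This gives the KKT block system:
  [ Q   A^T ] [ x     ]   [-c ]
  [ A    0  ] [ lambda ] = [ b ]

Solving the linear system:
  x*      = (0.692, -2.9023, 2.0652)
  lambda* = (10.5528)
  f(x*)   = 65.9403

x* = (0.692, -2.9023, 2.0652), lambda* = (10.5528)


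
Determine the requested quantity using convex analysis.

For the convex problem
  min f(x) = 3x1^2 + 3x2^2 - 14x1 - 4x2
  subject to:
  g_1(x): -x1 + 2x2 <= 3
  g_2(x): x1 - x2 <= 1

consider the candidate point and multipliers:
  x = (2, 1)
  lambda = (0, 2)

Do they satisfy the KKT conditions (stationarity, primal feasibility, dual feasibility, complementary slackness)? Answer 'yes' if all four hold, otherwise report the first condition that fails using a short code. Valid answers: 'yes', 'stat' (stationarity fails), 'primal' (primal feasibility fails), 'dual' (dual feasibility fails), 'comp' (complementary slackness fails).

Gradient of f: grad f(x) = Q x + c = (-2, 2)
Constraint values g_i(x) = a_i^T x - b_i:
  g_1((2, 1)) = -3
  g_2((2, 1)) = 0
Stationarity residual: grad f(x) + sum_i lambda_i a_i = (0, 0)
  -> stationarity OK
Primal feasibility (all g_i <= 0): OK
Dual feasibility (all lambda_i >= 0): OK
Complementary slackness (lambda_i * g_i(x) = 0 for all i): OK

Verdict: yes, KKT holds.

yes


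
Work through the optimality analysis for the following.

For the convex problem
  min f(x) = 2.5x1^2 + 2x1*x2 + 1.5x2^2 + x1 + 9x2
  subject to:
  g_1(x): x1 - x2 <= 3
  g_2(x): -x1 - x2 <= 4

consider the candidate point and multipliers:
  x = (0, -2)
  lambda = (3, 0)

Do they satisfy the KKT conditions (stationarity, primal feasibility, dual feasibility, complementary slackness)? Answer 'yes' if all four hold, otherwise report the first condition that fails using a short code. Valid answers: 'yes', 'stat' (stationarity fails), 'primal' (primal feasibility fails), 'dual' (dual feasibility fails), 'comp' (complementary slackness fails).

Gradient of f: grad f(x) = Q x + c = (-3, 3)
Constraint values g_i(x) = a_i^T x - b_i:
  g_1((0, -2)) = -1
  g_2((0, -2)) = -2
Stationarity residual: grad f(x) + sum_i lambda_i a_i = (0, 0)
  -> stationarity OK
Primal feasibility (all g_i <= 0): OK
Dual feasibility (all lambda_i >= 0): OK
Complementary slackness (lambda_i * g_i(x) = 0 for all i): FAILS

Verdict: the first failing condition is complementary_slackness -> comp.

comp


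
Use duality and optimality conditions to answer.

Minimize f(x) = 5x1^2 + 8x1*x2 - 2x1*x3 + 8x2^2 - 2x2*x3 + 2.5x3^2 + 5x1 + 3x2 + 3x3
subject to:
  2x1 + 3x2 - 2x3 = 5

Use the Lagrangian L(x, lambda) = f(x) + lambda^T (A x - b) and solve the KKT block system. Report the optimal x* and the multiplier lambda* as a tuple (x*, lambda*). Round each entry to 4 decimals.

Form the Lagrangian:
  L(x, lambda) = (1/2) x^T Q x + c^T x + lambda^T (A x - b)
Stationarity (grad_x L = 0): Q x + c + A^T lambda = 0.
Primal feasibility: A x = b.

This gives the KKT block system:
  [ Q   A^T ] [ x     ]   [-c ]
  [ A    0  ] [ lambda ] = [ b ]

Solving the linear system:
  x*      = (-0.6174, 0.5992, -2.2186)
  lambda* = (-4.0283)
  f(x*)   = 6.0982

x* = (-0.6174, 0.5992, -2.2186), lambda* = (-4.0283)


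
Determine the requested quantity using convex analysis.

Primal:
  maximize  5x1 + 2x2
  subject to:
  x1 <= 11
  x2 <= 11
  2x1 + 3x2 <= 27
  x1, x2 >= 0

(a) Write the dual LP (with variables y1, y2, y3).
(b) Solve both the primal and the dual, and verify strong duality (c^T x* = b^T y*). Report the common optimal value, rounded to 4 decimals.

The standard primal-dual pair for 'max c^T x s.t. A x <= b, x >= 0' is:
  Dual:  min b^T y  s.t.  A^T y >= c,  y >= 0.

So the dual LP is:
  minimize  11y1 + 11y2 + 27y3
  subject to:
    y1 + 2y3 >= 5
    y2 + 3y3 >= 2
    y1, y2, y3 >= 0

Solving the primal: x* = (11, 1.6667).
  primal value c^T x* = 58.3333.
Solving the dual: y* = (3.6667, 0, 0.6667).
  dual value b^T y* = 58.3333.
Strong duality: c^T x* = b^T y*. Confirmed.

58.3333


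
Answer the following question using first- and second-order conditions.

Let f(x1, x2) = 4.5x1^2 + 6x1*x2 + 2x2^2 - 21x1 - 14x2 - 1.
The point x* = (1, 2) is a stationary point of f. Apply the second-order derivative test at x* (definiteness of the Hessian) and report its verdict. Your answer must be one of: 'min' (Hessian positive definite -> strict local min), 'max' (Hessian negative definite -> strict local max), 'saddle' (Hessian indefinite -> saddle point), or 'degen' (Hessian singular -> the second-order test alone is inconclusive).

Compute the Hessian H = grad^2 f:
  H = [[9, 6], [6, 4]]
Verify stationarity: grad f(x*) = H x* + g = (0, 0).
Eigenvalues of H: 0, 13.
H has a zero eigenvalue (singular; positive semidefinite but not definite), so H is neither positive definite, negative definite, nor indefinite. The second-order test alone is inconclusive -> degen.
(Indeed, f is constant along the null direction of H through x*, so x* is not a strict local extremum.)

degen


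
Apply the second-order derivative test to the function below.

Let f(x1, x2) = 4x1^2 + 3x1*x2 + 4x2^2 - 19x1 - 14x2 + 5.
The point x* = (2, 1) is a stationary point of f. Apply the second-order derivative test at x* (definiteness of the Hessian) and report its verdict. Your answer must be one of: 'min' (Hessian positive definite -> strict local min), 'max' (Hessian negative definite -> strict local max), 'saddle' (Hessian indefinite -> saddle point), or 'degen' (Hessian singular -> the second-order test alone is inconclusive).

Compute the Hessian H = grad^2 f:
  H = [[8, 3], [3, 8]]
Verify stationarity: grad f(x*) = H x* + g = (0, 0).
Eigenvalues of H: 5, 11.
Both eigenvalues > 0, so H is positive definite -> x* is a strict local min.

min


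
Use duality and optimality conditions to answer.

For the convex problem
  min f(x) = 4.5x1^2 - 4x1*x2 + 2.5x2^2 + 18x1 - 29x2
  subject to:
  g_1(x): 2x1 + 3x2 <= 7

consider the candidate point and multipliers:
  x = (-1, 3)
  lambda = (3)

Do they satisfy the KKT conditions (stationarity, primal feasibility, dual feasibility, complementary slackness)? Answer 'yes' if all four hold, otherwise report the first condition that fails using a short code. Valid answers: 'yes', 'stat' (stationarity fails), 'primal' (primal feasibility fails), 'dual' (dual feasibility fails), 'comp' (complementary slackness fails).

Gradient of f: grad f(x) = Q x + c = (-3, -10)
Constraint values g_i(x) = a_i^T x - b_i:
  g_1((-1, 3)) = 0
Stationarity residual: grad f(x) + sum_i lambda_i a_i = (3, -1)
  -> stationarity FAILS
Primal feasibility (all g_i <= 0): OK
Dual feasibility (all lambda_i >= 0): OK
Complementary slackness (lambda_i * g_i(x) = 0 for all i): OK

Verdict: the first failing condition is stationarity -> stat.

stat


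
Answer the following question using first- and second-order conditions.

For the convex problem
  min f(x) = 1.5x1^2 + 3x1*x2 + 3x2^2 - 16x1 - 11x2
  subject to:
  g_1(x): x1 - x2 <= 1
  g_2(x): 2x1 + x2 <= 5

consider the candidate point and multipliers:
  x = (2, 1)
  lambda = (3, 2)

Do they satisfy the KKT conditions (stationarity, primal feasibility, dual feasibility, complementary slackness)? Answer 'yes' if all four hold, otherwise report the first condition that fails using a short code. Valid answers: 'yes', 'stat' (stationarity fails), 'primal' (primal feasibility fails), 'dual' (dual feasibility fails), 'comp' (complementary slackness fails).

Gradient of f: grad f(x) = Q x + c = (-7, 1)
Constraint values g_i(x) = a_i^T x - b_i:
  g_1((2, 1)) = 0
  g_2((2, 1)) = 0
Stationarity residual: grad f(x) + sum_i lambda_i a_i = (0, 0)
  -> stationarity OK
Primal feasibility (all g_i <= 0): OK
Dual feasibility (all lambda_i >= 0): OK
Complementary slackness (lambda_i * g_i(x) = 0 for all i): OK

Verdict: yes, KKT holds.

yes


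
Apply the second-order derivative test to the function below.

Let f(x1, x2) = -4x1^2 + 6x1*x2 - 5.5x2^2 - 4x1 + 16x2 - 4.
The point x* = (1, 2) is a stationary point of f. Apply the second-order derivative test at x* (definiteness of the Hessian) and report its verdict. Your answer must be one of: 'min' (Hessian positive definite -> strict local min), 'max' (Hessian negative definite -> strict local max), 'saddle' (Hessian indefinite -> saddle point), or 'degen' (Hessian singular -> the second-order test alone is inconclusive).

Compute the Hessian H = grad^2 f:
  H = [[-8, 6], [6, -11]]
Verify stationarity: grad f(x*) = H x* + g = (0, 0).
Eigenvalues of H: -15.6847, -3.3153.
Both eigenvalues < 0, so H is negative definite -> x* is a strict local max.

max


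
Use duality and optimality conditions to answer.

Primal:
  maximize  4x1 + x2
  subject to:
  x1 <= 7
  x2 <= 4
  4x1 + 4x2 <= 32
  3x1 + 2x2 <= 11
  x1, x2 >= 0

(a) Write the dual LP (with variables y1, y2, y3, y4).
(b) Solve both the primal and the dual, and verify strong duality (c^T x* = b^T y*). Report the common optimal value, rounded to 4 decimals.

The standard primal-dual pair for 'max c^T x s.t. A x <= b, x >= 0' is:
  Dual:  min b^T y  s.t.  A^T y >= c,  y >= 0.

So the dual LP is:
  minimize  7y1 + 4y2 + 32y3 + 11y4
  subject to:
    y1 + 4y3 + 3y4 >= 4
    y2 + 4y3 + 2y4 >= 1
    y1, y2, y3, y4 >= 0

Solving the primal: x* = (3.6667, 0).
  primal value c^T x* = 14.6667.
Solving the dual: y* = (0, 0, 0, 1.3333).
  dual value b^T y* = 14.6667.
Strong duality: c^T x* = b^T y*. Confirmed.

14.6667


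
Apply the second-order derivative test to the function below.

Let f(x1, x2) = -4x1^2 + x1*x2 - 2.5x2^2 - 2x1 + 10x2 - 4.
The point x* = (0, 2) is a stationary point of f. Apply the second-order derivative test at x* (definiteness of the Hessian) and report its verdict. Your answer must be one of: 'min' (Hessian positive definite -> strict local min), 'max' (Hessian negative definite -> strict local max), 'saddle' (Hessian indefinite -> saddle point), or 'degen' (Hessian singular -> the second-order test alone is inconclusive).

Compute the Hessian H = grad^2 f:
  H = [[-8, 1], [1, -5]]
Verify stationarity: grad f(x*) = H x* + g = (0, 0).
Eigenvalues of H: -8.3028, -4.6972.
Both eigenvalues < 0, so H is negative definite -> x* is a strict local max.

max


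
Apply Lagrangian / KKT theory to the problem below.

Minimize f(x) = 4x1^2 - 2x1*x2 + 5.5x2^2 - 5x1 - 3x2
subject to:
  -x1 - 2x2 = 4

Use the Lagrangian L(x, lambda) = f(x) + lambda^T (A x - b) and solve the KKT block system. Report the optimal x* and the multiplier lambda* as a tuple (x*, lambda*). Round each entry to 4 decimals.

Form the Lagrangian:
  L(x, lambda) = (1/2) x^T Q x + c^T x + lambda^T (A x - b)
Stationarity (grad_x L = 0): Q x + c + A^T lambda = 0.
Primal feasibility: A x = b.

This gives the KKT block system:
  [ Q   A^T ] [ x     ]   [-c ]
  [ A    0  ] [ lambda ] = [ b ]

Solving the linear system:
  x*      = (-0.902, -1.549)
  lambda* = (-9.1176)
  f(x*)   = 22.8137

x* = (-0.902, -1.549), lambda* = (-9.1176)


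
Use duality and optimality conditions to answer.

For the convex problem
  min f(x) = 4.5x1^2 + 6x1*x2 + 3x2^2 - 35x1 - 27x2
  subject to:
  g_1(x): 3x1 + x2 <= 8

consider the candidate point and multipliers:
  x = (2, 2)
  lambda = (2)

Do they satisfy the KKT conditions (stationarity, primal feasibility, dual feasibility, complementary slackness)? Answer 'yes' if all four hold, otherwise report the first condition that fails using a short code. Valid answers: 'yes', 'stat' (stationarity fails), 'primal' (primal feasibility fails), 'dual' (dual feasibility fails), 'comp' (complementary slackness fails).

Gradient of f: grad f(x) = Q x + c = (-5, -3)
Constraint values g_i(x) = a_i^T x - b_i:
  g_1((2, 2)) = 0
Stationarity residual: grad f(x) + sum_i lambda_i a_i = (1, -1)
  -> stationarity FAILS
Primal feasibility (all g_i <= 0): OK
Dual feasibility (all lambda_i >= 0): OK
Complementary slackness (lambda_i * g_i(x) = 0 for all i): OK

Verdict: the first failing condition is stationarity -> stat.

stat


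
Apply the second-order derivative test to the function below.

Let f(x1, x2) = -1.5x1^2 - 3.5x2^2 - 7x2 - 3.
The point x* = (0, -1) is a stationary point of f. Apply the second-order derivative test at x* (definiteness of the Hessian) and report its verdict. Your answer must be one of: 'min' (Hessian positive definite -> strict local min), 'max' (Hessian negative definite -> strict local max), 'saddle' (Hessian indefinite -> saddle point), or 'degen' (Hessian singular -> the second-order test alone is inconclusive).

Compute the Hessian H = grad^2 f:
  H = [[-3, 0], [0, -7]]
Verify stationarity: grad f(x*) = H x* + g = (0, 0).
Eigenvalues of H: -7, -3.
Both eigenvalues < 0, so H is negative definite -> x* is a strict local max.

max


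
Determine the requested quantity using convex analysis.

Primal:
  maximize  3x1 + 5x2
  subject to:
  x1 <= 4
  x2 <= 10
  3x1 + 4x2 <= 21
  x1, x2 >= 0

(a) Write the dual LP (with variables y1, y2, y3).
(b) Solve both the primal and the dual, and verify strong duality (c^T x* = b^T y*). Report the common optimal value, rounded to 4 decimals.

The standard primal-dual pair for 'max c^T x s.t. A x <= b, x >= 0' is:
  Dual:  min b^T y  s.t.  A^T y >= c,  y >= 0.

So the dual LP is:
  minimize  4y1 + 10y2 + 21y3
  subject to:
    y1 + 3y3 >= 3
    y2 + 4y3 >= 5
    y1, y2, y3 >= 0

Solving the primal: x* = (0, 5.25).
  primal value c^T x* = 26.25.
Solving the dual: y* = (0, 0, 1.25).
  dual value b^T y* = 26.25.
Strong duality: c^T x* = b^T y*. Confirmed.

26.25


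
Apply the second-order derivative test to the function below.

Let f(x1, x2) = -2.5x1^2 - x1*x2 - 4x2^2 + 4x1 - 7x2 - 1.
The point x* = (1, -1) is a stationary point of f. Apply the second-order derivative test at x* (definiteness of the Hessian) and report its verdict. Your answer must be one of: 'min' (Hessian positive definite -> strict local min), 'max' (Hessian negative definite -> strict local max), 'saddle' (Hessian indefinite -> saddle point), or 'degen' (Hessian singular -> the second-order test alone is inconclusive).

Compute the Hessian H = grad^2 f:
  H = [[-5, -1], [-1, -8]]
Verify stationarity: grad f(x*) = H x* + g = (0, 0).
Eigenvalues of H: -8.3028, -4.6972.
Both eigenvalues < 0, so H is negative definite -> x* is a strict local max.

max


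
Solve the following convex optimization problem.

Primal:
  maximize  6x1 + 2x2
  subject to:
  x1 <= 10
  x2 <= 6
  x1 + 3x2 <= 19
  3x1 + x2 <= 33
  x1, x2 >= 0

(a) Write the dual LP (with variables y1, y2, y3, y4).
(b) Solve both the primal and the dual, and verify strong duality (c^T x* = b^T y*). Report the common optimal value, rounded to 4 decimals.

The standard primal-dual pair for 'max c^T x s.t. A x <= b, x >= 0' is:
  Dual:  min b^T y  s.t.  A^T y >= c,  y >= 0.

So the dual LP is:
  minimize  10y1 + 6y2 + 19y3 + 33y4
  subject to:
    y1 + y3 + 3y4 >= 6
    y2 + 3y3 + y4 >= 2
    y1, y2, y3, y4 >= 0

Solving the primal: x* = (10, 3).
  primal value c^T x* = 66.
Solving the dual: y* = (0, 0, 0, 2).
  dual value b^T y* = 66.
Strong duality: c^T x* = b^T y*. Confirmed.

66


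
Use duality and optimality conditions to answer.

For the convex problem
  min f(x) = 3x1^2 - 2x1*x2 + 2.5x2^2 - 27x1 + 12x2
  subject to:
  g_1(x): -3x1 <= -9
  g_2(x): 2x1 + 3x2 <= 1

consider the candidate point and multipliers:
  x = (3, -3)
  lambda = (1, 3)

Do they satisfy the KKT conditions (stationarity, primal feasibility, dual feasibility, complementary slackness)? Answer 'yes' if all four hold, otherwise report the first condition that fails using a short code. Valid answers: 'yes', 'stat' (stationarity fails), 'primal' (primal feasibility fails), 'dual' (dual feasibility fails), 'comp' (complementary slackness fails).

Gradient of f: grad f(x) = Q x + c = (-3, -9)
Constraint values g_i(x) = a_i^T x - b_i:
  g_1((3, -3)) = 0
  g_2((3, -3)) = -4
Stationarity residual: grad f(x) + sum_i lambda_i a_i = (0, 0)
  -> stationarity OK
Primal feasibility (all g_i <= 0): OK
Dual feasibility (all lambda_i >= 0): OK
Complementary slackness (lambda_i * g_i(x) = 0 for all i): FAILS

Verdict: the first failing condition is complementary_slackness -> comp.

comp


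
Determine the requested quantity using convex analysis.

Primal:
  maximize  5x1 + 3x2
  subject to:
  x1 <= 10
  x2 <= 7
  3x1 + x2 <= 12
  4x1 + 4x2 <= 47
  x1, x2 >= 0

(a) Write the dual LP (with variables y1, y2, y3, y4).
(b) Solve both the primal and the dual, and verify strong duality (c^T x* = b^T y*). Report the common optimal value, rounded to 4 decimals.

The standard primal-dual pair for 'max c^T x s.t. A x <= b, x >= 0' is:
  Dual:  min b^T y  s.t.  A^T y >= c,  y >= 0.

So the dual LP is:
  minimize  10y1 + 7y2 + 12y3 + 47y4
  subject to:
    y1 + 3y3 + 4y4 >= 5
    y2 + y3 + 4y4 >= 3
    y1, y2, y3, y4 >= 0

Solving the primal: x* = (1.6667, 7).
  primal value c^T x* = 29.3333.
Solving the dual: y* = (0, 1.3333, 1.6667, 0).
  dual value b^T y* = 29.3333.
Strong duality: c^T x* = b^T y*. Confirmed.

29.3333


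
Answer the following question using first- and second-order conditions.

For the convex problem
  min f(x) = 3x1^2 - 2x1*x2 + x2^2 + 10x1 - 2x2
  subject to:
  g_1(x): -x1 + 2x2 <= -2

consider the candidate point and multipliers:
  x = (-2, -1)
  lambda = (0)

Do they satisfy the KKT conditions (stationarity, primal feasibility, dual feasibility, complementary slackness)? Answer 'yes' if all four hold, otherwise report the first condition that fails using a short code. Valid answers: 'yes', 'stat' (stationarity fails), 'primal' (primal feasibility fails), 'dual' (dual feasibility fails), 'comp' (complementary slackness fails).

Gradient of f: grad f(x) = Q x + c = (0, 0)
Constraint values g_i(x) = a_i^T x - b_i:
  g_1((-2, -1)) = 2
Stationarity residual: grad f(x) + sum_i lambda_i a_i = (0, 0)
  -> stationarity OK
Primal feasibility (all g_i <= 0): FAILS
Dual feasibility (all lambda_i >= 0): OK
Complementary slackness (lambda_i * g_i(x) = 0 for all i): OK

Verdict: the first failing condition is primal_feasibility -> primal.

primal


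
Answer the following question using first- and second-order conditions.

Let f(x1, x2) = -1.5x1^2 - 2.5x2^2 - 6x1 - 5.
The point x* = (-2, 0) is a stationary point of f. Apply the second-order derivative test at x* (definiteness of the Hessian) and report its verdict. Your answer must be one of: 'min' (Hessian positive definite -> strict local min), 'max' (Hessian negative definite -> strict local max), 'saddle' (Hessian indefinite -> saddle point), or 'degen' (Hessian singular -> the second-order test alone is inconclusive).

Compute the Hessian H = grad^2 f:
  H = [[-3, 0], [0, -5]]
Verify stationarity: grad f(x*) = H x* + g = (0, 0).
Eigenvalues of H: -5, -3.
Both eigenvalues < 0, so H is negative definite -> x* is a strict local max.

max


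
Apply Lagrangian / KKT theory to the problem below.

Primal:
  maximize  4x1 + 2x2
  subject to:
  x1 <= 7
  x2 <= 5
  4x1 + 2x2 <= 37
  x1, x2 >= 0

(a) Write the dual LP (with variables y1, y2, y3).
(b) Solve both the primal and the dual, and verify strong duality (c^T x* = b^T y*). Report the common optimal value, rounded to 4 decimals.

The standard primal-dual pair for 'max c^T x s.t. A x <= b, x >= 0' is:
  Dual:  min b^T y  s.t.  A^T y >= c,  y >= 0.

So the dual LP is:
  minimize  7y1 + 5y2 + 37y3
  subject to:
    y1 + 4y3 >= 4
    y2 + 2y3 >= 2
    y1, y2, y3 >= 0

Solving the primal: x* = (6.75, 5).
  primal value c^T x* = 37.
Solving the dual: y* = (0, 0, 1).
  dual value b^T y* = 37.
Strong duality: c^T x* = b^T y*. Confirmed.

37


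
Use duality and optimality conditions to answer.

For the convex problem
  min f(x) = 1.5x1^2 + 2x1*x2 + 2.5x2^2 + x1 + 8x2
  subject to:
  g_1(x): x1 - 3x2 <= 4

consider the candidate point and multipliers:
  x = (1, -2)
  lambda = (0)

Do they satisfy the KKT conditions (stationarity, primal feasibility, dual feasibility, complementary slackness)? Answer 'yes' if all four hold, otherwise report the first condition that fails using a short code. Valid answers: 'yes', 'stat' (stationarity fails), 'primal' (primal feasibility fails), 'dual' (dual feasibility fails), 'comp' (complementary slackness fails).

Gradient of f: grad f(x) = Q x + c = (0, 0)
Constraint values g_i(x) = a_i^T x - b_i:
  g_1((1, -2)) = 3
Stationarity residual: grad f(x) + sum_i lambda_i a_i = (0, 0)
  -> stationarity OK
Primal feasibility (all g_i <= 0): FAILS
Dual feasibility (all lambda_i >= 0): OK
Complementary slackness (lambda_i * g_i(x) = 0 for all i): OK

Verdict: the first failing condition is primal_feasibility -> primal.

primal


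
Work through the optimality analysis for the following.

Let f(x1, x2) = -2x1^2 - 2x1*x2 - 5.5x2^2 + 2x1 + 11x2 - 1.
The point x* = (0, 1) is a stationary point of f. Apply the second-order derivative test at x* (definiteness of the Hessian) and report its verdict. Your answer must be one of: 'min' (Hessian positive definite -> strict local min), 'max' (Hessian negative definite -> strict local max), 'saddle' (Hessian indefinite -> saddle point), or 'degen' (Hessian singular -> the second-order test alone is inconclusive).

Compute the Hessian H = grad^2 f:
  H = [[-4, -2], [-2, -11]]
Verify stationarity: grad f(x*) = H x* + g = (0, 0).
Eigenvalues of H: -11.5311, -3.4689.
Both eigenvalues < 0, so H is negative definite -> x* is a strict local max.

max


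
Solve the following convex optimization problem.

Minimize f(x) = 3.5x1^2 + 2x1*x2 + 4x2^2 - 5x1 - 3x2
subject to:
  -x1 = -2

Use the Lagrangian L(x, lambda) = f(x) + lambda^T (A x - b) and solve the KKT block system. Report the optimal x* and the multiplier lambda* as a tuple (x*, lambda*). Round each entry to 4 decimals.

Form the Lagrangian:
  L(x, lambda) = (1/2) x^T Q x + c^T x + lambda^T (A x - b)
Stationarity (grad_x L = 0): Q x + c + A^T lambda = 0.
Primal feasibility: A x = b.

This gives the KKT block system:
  [ Q   A^T ] [ x     ]   [-c ]
  [ A    0  ] [ lambda ] = [ b ]

Solving the linear system:
  x*      = (2, -0.125)
  lambda* = (8.75)
  f(x*)   = 3.9375

x* = (2, -0.125), lambda* = (8.75)


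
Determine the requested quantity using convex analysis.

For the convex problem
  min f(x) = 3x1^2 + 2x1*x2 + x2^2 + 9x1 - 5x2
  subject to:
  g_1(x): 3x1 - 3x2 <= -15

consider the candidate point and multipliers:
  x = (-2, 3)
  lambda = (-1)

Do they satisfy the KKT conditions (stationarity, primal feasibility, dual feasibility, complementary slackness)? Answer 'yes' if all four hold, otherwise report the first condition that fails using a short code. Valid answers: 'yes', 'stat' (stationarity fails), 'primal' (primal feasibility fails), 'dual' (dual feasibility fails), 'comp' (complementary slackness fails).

Gradient of f: grad f(x) = Q x + c = (3, -3)
Constraint values g_i(x) = a_i^T x - b_i:
  g_1((-2, 3)) = 0
Stationarity residual: grad f(x) + sum_i lambda_i a_i = (0, 0)
  -> stationarity OK
Primal feasibility (all g_i <= 0): OK
Dual feasibility (all lambda_i >= 0): FAILS
Complementary slackness (lambda_i * g_i(x) = 0 for all i): OK

Verdict: the first failing condition is dual_feasibility -> dual.

dual


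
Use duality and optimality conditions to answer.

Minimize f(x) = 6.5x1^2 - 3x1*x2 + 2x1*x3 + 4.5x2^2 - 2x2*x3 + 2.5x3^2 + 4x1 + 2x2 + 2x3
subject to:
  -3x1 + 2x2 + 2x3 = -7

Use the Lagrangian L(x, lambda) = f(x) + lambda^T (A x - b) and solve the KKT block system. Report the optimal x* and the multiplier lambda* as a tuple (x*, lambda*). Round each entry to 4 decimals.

Form the Lagrangian:
  L(x, lambda) = (1/2) x^T Q x + c^T x + lambda^T (A x - b)
Stationarity (grad_x L = 0): Q x + c + A^T lambda = 0.
Primal feasibility: A x = b.

This gives the KKT block system:
  [ Q   A^T ] [ x     ]   [-c ]
  [ A    0  ] [ lambda ] = [ b ]

Solving the linear system:
  x*      = (0.3048, -1.0986, -1.9441)
  lambda* = (2.4569)
  f(x*)   = 6.166

x* = (0.3048, -1.0986, -1.9441), lambda* = (2.4569)


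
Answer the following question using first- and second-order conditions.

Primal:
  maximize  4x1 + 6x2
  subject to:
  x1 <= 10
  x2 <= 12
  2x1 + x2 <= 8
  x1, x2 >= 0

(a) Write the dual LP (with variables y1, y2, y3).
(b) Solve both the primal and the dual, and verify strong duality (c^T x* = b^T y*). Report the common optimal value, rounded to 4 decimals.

The standard primal-dual pair for 'max c^T x s.t. A x <= b, x >= 0' is:
  Dual:  min b^T y  s.t.  A^T y >= c,  y >= 0.

So the dual LP is:
  minimize  10y1 + 12y2 + 8y3
  subject to:
    y1 + 2y3 >= 4
    y2 + y3 >= 6
    y1, y2, y3 >= 0

Solving the primal: x* = (0, 8).
  primal value c^T x* = 48.
Solving the dual: y* = (0, 0, 6).
  dual value b^T y* = 48.
Strong duality: c^T x* = b^T y*. Confirmed.

48


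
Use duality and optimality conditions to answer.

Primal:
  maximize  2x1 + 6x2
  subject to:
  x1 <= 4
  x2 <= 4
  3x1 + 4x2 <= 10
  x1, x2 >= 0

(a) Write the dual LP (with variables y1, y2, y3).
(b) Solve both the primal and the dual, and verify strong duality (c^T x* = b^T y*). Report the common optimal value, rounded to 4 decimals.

The standard primal-dual pair for 'max c^T x s.t. A x <= b, x >= 0' is:
  Dual:  min b^T y  s.t.  A^T y >= c,  y >= 0.

So the dual LP is:
  minimize  4y1 + 4y2 + 10y3
  subject to:
    y1 + 3y3 >= 2
    y2 + 4y3 >= 6
    y1, y2, y3 >= 0

Solving the primal: x* = (0, 2.5).
  primal value c^T x* = 15.
Solving the dual: y* = (0, 0, 1.5).
  dual value b^T y* = 15.
Strong duality: c^T x* = b^T y*. Confirmed.

15


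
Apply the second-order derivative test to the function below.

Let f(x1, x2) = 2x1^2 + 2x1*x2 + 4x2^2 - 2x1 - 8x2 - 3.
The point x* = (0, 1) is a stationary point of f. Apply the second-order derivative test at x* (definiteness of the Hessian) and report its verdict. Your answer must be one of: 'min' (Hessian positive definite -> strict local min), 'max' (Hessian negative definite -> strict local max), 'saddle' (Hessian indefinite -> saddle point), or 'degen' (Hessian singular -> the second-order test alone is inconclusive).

Compute the Hessian H = grad^2 f:
  H = [[4, 2], [2, 8]]
Verify stationarity: grad f(x*) = H x* + g = (0, 0).
Eigenvalues of H: 3.1716, 8.8284.
Both eigenvalues > 0, so H is positive definite -> x* is a strict local min.

min


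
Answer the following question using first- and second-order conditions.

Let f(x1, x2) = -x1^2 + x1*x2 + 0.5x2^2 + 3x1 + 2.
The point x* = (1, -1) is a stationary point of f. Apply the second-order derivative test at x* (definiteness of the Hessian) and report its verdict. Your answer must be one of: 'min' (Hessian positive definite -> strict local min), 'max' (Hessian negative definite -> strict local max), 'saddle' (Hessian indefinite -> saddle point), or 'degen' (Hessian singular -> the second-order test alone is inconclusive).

Compute the Hessian H = grad^2 f:
  H = [[-2, 1], [1, 1]]
Verify stationarity: grad f(x*) = H x* + g = (0, 0).
Eigenvalues of H: -2.3028, 1.3028.
Eigenvalues have mixed signs, so H is indefinite -> x* is a saddle point.

saddle


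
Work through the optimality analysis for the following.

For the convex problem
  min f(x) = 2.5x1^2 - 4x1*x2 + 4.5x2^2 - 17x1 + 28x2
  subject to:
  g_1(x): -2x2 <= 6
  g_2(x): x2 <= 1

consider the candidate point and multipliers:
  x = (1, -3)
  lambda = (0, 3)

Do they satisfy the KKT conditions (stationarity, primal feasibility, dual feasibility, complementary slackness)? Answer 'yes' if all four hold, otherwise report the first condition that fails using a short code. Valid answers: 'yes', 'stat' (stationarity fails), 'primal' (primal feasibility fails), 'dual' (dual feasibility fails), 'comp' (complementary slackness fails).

Gradient of f: grad f(x) = Q x + c = (0, -3)
Constraint values g_i(x) = a_i^T x - b_i:
  g_1((1, -3)) = 0
  g_2((1, -3)) = -4
Stationarity residual: grad f(x) + sum_i lambda_i a_i = (0, 0)
  -> stationarity OK
Primal feasibility (all g_i <= 0): OK
Dual feasibility (all lambda_i >= 0): OK
Complementary slackness (lambda_i * g_i(x) = 0 for all i): FAILS

Verdict: the first failing condition is complementary_slackness -> comp.

comp


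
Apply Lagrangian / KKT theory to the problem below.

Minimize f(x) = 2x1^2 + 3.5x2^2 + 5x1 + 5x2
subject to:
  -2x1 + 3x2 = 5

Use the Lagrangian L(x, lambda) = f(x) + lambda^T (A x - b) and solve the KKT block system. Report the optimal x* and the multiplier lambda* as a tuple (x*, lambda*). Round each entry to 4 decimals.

Form the Lagrangian:
  L(x, lambda) = (1/2) x^T Q x + c^T x + lambda^T (A x - b)
Stationarity (grad_x L = 0): Q x + c + A^T lambda = 0.
Primal feasibility: A x = b.

This gives the KKT block system:
  [ Q   A^T ] [ x     ]   [-c ]
  [ A    0  ] [ lambda ] = [ b ]

Solving the linear system:
  x*      = (-2.2656, 0.1562)
  lambda* = (-2.0312)
  f(x*)   = -0.1953

x* = (-2.2656, 0.1562), lambda* = (-2.0312)


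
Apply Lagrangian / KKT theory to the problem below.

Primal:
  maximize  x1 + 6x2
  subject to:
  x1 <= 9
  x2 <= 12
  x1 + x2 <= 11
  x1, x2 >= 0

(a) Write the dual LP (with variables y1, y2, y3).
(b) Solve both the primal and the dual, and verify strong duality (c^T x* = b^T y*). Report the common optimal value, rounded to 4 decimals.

The standard primal-dual pair for 'max c^T x s.t. A x <= b, x >= 0' is:
  Dual:  min b^T y  s.t.  A^T y >= c,  y >= 0.

So the dual LP is:
  minimize  9y1 + 12y2 + 11y3
  subject to:
    y1 + y3 >= 1
    y2 + y3 >= 6
    y1, y2, y3 >= 0

Solving the primal: x* = (0, 11).
  primal value c^T x* = 66.
Solving the dual: y* = (0, 0, 6).
  dual value b^T y* = 66.
Strong duality: c^T x* = b^T y*. Confirmed.

66


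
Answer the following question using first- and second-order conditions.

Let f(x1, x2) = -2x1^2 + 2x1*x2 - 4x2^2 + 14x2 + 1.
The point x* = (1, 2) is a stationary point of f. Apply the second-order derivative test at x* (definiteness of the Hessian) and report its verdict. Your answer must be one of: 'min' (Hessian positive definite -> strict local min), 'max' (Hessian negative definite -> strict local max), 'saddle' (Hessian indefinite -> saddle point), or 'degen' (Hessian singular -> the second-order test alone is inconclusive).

Compute the Hessian H = grad^2 f:
  H = [[-4, 2], [2, -8]]
Verify stationarity: grad f(x*) = H x* + g = (0, 0).
Eigenvalues of H: -8.8284, -3.1716.
Both eigenvalues < 0, so H is negative definite -> x* is a strict local max.

max


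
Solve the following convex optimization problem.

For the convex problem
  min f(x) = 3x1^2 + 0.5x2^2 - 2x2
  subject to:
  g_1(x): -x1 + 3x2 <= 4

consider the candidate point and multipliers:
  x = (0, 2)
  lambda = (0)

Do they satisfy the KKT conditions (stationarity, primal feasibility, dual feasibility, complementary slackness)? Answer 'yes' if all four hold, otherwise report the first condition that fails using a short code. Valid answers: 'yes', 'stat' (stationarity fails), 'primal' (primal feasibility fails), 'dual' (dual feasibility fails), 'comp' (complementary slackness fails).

Gradient of f: grad f(x) = Q x + c = (0, 0)
Constraint values g_i(x) = a_i^T x - b_i:
  g_1((0, 2)) = 2
Stationarity residual: grad f(x) + sum_i lambda_i a_i = (0, 0)
  -> stationarity OK
Primal feasibility (all g_i <= 0): FAILS
Dual feasibility (all lambda_i >= 0): OK
Complementary slackness (lambda_i * g_i(x) = 0 for all i): OK

Verdict: the first failing condition is primal_feasibility -> primal.

primal
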